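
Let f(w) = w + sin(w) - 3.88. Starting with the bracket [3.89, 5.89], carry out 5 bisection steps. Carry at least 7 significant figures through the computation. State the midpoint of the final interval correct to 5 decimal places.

4.85875

f(3.890000) = -0.670473, f(5.890000) = 1.626867 (opposite signs)
step 1: m = 4.890000, f(m) = 0.025731 > 0 → root in [3.890000, 4.890000]
step 2: m = 4.390000, f(m) = -0.438481 < 0 → root in [4.390000, 4.890000]
step 3: m = 4.640000, f(m) = -0.237381 < 0 → root in [4.640000, 4.890000]
step 4: m = 4.765000, f(m) = -0.113616 < 0 → root in [4.765000, 4.890000]
step 5: m = 4.827500, f(m) = -0.045882 < 0 → root in [4.827500, 4.890000]
Midpoint of [4.827500, 4.890000] = 4.858750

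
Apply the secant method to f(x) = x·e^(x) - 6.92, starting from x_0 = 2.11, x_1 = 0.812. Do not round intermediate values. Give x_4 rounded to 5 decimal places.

1.48055

f(x_0) = 10.483789, f(x_1) = -5.091044
x_2 = 0.812000 - (-5.091044)·(0.812000 - 2.110000)/(-5.091044 - (10.483789)) = 1.236285; f(x_2) = -2.663715
x_3 = 1.236285 - (-2.663715)·(1.236285 - 0.812000)/(-2.663715 - (-5.091044)) = 1.701890; f(x_3) = 2.413679
x_4 = 1.701890 - (2.413679)·(1.701890 - 1.236285)/(2.413679 - (-2.663715)) = 1.480552; f(x_4) = -0.412424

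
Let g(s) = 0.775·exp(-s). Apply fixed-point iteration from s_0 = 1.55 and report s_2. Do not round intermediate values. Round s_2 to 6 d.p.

0.657451

s_1 = g(1.550000) = 0.164492
s_2 = g(0.164492) = 0.657451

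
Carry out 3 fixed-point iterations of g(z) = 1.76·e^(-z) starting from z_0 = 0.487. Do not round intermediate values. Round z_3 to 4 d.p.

z_1 = g(0.487000) = 1.081462
z_2 = g(1.081462) = 0.596815
z_3 = g(0.596815) = 0.968990

0.9690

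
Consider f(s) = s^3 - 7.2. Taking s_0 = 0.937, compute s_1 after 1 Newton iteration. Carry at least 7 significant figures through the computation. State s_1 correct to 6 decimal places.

Newton update: s ← s − f(s)/f'(s).
f'(s) = 3s^2
s_0 = 0.937000: f = -6.377343, f' = 2.633907 → s_1 = 0.937000 - (-6.377343)/(2.633907) = 3.358248

3.358248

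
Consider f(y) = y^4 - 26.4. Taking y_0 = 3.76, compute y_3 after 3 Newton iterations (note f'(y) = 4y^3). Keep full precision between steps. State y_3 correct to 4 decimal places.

2.2898

y_0 = 3.760000: f = 173.471734, f' = 212.629504 → y_1 = 3.760000 - (173.471734)/(212.629504) = 2.944160
y_1 = 2.944160: f = 48.735540, f' = 102.080797 → y_2 = 2.944160 - (48.735540)/(102.080797) = 2.466738
y_2 = 2.466738: f = 10.624770, f' = 60.038422 → y_3 = 2.466738 - (10.624770)/(60.038422) = 2.289772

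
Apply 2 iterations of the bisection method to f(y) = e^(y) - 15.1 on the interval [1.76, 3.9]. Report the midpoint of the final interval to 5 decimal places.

2.56250

f(1.760000) = -9.287563, f(3.900000) = 34.302449 (opposite signs)
step 1: m = 2.830000, f(m) = 1.845461 > 0 → root in [1.760000, 2.830000]
step 2: m = 2.295000, f(m) = -5.175564 < 0 → root in [2.295000, 2.830000]
Midpoint of [2.295000, 2.830000] = 2.562500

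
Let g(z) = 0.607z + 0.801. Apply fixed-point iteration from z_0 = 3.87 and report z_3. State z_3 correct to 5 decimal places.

z_1 = g(3.870000) = 3.150090
z_2 = g(3.150090) = 2.713105
z_3 = g(2.713105) = 2.447855

2.44785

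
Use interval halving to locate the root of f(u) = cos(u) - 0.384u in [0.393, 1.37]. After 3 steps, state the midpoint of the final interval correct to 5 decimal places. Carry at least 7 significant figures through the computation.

1.06469

f(0.393000) = 0.772852, f(1.370000) = -0.326630 (opposite signs)
step 1: m = 0.881500, f(m) = 0.297498 > 0 → root in [0.881500, 1.370000]
step 2: m = 1.125750, f(m) = -0.001788 < 0 → root in [0.881500, 1.125750]
step 3: m = 1.003625, f(m) = 0.151856 > 0 → root in [1.003625, 1.125750]
Midpoint of [1.003625, 1.125750] = 1.064688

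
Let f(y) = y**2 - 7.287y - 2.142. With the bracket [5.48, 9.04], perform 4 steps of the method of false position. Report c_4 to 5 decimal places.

7.56820

f(5.480000) = -12.044360, f(9.040000) = 13.705120
step 1: c = 7.145196, f(c) = -3.155220 < 0 → new bracket [7.145196, 9.040000]
step 2: c = 7.499787, f(c) = -0.546146 < 0 → new bracket [7.499787, 9.040000]
step 3: c = 7.558812, f(c) = -0.087427 < 0 → new bracket [7.558812, 9.040000]
step 4: c = 7.568200, f(c) = -0.013818 < 0 → new bracket [7.568200, 9.040000]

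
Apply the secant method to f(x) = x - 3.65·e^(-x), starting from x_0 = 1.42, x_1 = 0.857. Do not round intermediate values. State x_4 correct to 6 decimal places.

1.152648

Secant update: x_(k+1) = x_k − f(x_k)·(x_k − x_(k-1))/(f(x_k) − f(x_(k-1))).
f(x_0) = 0.537744, f(x_1) = -0.692182
x_2 = 0.857000 - (-0.692182)·(0.857000 - 1.420000)/(-0.692182 - (0.537744)) = 1.173847; f(x_2) = 0.045358
x_3 = 1.173847 - (0.045358)·(1.173847 - 0.857000)/(0.045358 - (-0.692182)) = 1.154362; f(x_3) = 0.003667
x_4 = 1.154362 - (0.003667)·(1.154362 - 1.173847)/(0.003667 - (0.045358)) = 1.152648; f(x_4) = -0.000021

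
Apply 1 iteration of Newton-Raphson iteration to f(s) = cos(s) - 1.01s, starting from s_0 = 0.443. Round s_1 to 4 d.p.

f'(s) = -sin(s) - 1.01
s_0 = 0.443000: f = 0.456040, f' = -1.438652 → s_1 = 0.443000 - (0.456040)/(-1.438652) = 0.759991

0.7600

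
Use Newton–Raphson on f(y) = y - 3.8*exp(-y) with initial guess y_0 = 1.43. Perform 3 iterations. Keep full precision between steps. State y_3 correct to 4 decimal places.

1.1743

f'(y) = 1 + 3.8*exp(-y)
y_0 = 1.430000: f = 0.520626, f' = 1.909374 → y_1 = 1.430000 - (0.520626)/(1.909374) = 1.157332
y_1 = 1.157332: f = -0.037099, f' = 2.194431 → y_2 = 1.157332 - (-0.037099)/(2.194431) = 1.174238
y_2 = 1.174238: f = -0.000170, f' = 2.174407 → y_3 = 1.174238 - (-0.000170)/(2.174407) = 1.174316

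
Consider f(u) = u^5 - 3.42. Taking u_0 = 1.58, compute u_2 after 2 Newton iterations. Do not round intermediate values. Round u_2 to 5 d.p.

1.29106

Newton update: u ← u − f(u)/f'(u).
f'(u) = 5u^4
u_0 = 1.580000: f = 6.426580, f' = 31.160065 → u_1 = 1.580000 - (6.426580)/(31.160065) = 1.373756
u_1 = 1.373756: f = 1.472691, f' = 17.807717 → u_2 = 1.373756 - (1.472691)/(17.807717) = 1.291056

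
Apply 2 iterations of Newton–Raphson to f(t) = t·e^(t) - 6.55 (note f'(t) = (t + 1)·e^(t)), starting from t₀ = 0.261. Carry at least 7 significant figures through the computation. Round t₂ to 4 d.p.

3.2754

t_0 = 0.261000: f = -6.211163, f' = 1.637065 → t_1 = 0.261000 - (-6.211163)/(1.637065) = 4.055084
t_1 = 4.055084: f = 227.387854, f' = 291.627868 → t_2 = 4.055084 - (227.387854)/(291.627868) = 3.275365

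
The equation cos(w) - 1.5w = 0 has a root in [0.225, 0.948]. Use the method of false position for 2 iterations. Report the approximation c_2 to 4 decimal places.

0.5618

f(0.225000) = 0.637294, f(0.948000) = -0.838691
step 1: c = 0.537174, f(c) = 0.053398 > 0 → new bracket [0.537174, 0.948000]
step 2: c = 0.561765, f(c) = 0.003670 > 0 → new bracket [0.561765, 0.948000]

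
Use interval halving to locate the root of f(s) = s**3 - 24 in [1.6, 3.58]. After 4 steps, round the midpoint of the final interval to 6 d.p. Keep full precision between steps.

f(1.600000) = -19.904000, f(3.580000) = 21.882712 (opposite signs)
step 1: m = 2.590000, f(m) = -6.626021 < 0 → root in [2.590000, 3.580000]
step 2: m = 3.085000, f(m) = 5.360639 > 0 → root in [2.590000, 3.085000]
step 3: m = 2.837500, f(m) = -1.154135 < 0 → root in [2.837500, 3.085000]
step 4: m = 2.961250, f(m) = 1.967206 > 0 → root in [2.837500, 2.961250]
Midpoint of [2.837500, 2.961250] = 2.899375

2.899375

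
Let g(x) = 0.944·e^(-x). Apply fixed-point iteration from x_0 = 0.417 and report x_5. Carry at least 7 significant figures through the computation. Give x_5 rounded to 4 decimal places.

x_1 = g(0.417000) = 0.622116
x_2 = g(0.622116) = 0.506746
x_3 = g(0.506746) = 0.568715
x_4 = g(0.568715) = 0.534542
x_5 = g(0.534542) = 0.553125

0.5531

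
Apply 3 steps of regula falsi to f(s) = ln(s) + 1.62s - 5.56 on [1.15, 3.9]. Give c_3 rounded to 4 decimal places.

2.7977

f(1.150000) = -3.557238, f(3.900000) = 2.118977
step 1: c = 2.873403, f(c) = 0.150410 > 0 → new bracket [1.150000, 2.873403]
step 2: c = 2.803489, f(c) = 0.012517 > 0 → new bracket [1.150000, 2.803489]
step 3: c = 2.797691, f(c) = 0.001054 > 0 → new bracket [1.150000, 2.797691]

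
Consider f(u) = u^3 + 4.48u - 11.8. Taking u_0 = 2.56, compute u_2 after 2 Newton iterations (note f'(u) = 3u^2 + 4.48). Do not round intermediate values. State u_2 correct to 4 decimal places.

1.6632

u_0 = 2.560000: f = 16.446016, f' = 24.140800 → u_1 = 2.560000 - (16.446016)/(24.140800) = 1.878746
u_1 = 1.878746: f = 3.248167, f' = 15.069060 → u_2 = 1.878746 - (3.248167)/(15.069060) = 1.663194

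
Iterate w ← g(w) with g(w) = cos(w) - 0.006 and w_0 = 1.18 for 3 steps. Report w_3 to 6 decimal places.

0.596206

w_1 = g(1.180000) = 0.374925
w_2 = g(0.374925) = 0.924535
w_3 = g(0.924535) = 0.596206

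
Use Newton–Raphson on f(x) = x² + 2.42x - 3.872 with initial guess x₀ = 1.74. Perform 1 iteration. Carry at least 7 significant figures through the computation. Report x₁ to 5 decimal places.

f'(x) = 2x + 2.42
x_0 = 1.740000: f = 3.366400, f' = 5.900000 → x_1 = 1.740000 - (3.366400)/(5.900000) = 1.169424

1.16942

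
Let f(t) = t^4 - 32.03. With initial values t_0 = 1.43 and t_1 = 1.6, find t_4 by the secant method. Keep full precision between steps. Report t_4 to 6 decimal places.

2.162856

f(t_0) = -27.848384, f(t_1) = -25.476400
t_2 = 1.600000 - (-25.476400)·(1.600000 - 1.430000)/(-25.476400 - (-27.848384)) = 3.425893; f(t_2) = 105.721067
t_3 = 3.425893 - (105.721067)·(3.425893 - 1.600000)/(105.721067 - (-25.476400)) = 1.954558; f(t_3) = -17.435318
t_4 = 1.954558 - (-17.435318)·(1.954558 - 3.425893)/(-17.435318 - (105.721067)) = 2.162856; f(t_4) = -10.146819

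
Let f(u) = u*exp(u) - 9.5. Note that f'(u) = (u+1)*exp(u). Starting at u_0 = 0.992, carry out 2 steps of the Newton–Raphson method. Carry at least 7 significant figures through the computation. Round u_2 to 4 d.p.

1.8721

Newton update: u ← u − f(u)/f'(u).
u_0 = 0.992000: f = -6.824951, f' = 5.371672 → u_1 = 0.992000 - (-6.824951)/(5.371672) = 2.262545
u_1 = 2.262545: f = 12.237422, f' = 31.344932 → u_2 = 2.262545 - (12.237422)/(31.344932) = 1.872133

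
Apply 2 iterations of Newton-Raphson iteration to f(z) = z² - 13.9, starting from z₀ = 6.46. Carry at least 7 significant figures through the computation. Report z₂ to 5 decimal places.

f'(z) = 2z
z_0 = 6.460000: f = 27.831600, f' = 12.920000 → z_1 = 6.460000 - (27.831600)/(12.920000) = 4.305851
z_1 = 4.305851: f = 4.640356, f' = 8.611703 → z_2 = 4.305851 - (4.640356)/(8.611703) = 3.767008

3.76701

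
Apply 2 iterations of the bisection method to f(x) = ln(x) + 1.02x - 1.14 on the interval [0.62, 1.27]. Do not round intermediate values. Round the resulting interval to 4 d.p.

f(0.620000) = -0.985636, f(1.270000) = 0.394417 (opposite signs)
step 1: m = 0.945000, f(m) = -0.232670 < 0 → root in [0.945000, 1.270000]
step 2: m = 1.107500, f(m) = 0.091755 > 0 → root in [0.945000, 1.107500]

[0.9450, 1.1075]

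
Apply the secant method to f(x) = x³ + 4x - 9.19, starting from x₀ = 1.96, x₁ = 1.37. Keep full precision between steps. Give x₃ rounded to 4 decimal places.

f(x_0) = 6.179536, f(x_1) = -1.138647
x_2 = 1.370000 - (-1.138647)·(1.370000 - 1.960000)/(-1.138647 - (6.179536)) = 1.461799; f(x_2) = -0.219150
x_3 = 1.461799 - (-0.219150)·(1.461799 - 1.370000)/(-0.219150 - (-1.138647)) = 1.483678; f(x_3) = 0.010733

1.4837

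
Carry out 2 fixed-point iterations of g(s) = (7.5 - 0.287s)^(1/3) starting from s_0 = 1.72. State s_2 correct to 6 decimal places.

1.908441

s_1 = g(1.720000) = 1.913510
s_2 = g(1.913510) = 1.908441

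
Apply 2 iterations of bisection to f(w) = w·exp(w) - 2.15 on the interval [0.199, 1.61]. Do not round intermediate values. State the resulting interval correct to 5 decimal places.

f(0.199000) = -1.907184, f(1.610000) = 5.904526 (opposite signs)
step 1: m = 0.904500, f(m) = 0.084745 > 0 → root in [0.199000, 0.904500]
step 2: m = 0.551750, f(m) = -1.192003 < 0 → root in [0.551750, 0.904500]

[0.55175, 0.90450]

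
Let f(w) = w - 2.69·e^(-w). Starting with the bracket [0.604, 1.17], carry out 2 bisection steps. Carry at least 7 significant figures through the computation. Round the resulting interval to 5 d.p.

f(0.604000) = -0.866410, f(1.170000) = 0.335113 (opposite signs)
step 1: m = 0.887000, f(m) = -0.220983 < 0 → root in [0.887000, 1.170000]
step 2: m = 1.028500, f(m) = 0.066710 > 0 → root in [0.887000, 1.028500]

[0.88700, 1.02850]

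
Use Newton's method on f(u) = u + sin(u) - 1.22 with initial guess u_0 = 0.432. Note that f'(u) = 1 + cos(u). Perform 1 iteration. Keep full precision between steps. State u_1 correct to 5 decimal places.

u_0 = 0.432000: f = -0.369312, f' = 1.908130 → u_1 = 0.432000 - (-0.369312)/(1.908130) = 0.625547

0.62555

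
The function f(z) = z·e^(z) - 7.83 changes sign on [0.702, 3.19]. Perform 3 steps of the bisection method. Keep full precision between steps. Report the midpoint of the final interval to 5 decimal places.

1.47950

f(0.702000) = -6.413515, f(3.190000) = 69.650084 (opposite signs)
step 1: m = 1.946000, f(m) = 5.793224 > 0 → root in [0.702000, 1.946000]
step 2: m = 1.324000, f(m) = -2.853845 < 0 → root in [1.324000, 1.946000]
step 3: m = 1.635000, f(m) = 0.556664 > 0 → root in [1.324000, 1.635000]
Midpoint of [1.324000, 1.635000] = 1.479500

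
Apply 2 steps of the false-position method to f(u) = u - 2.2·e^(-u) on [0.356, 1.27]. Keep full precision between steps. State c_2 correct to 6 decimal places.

f(0.356000) = -1.185040, f(1.270000) = 0.652170
step 1: c = 0.945549, f(c) = 0.090924 > 0 → new bracket [0.356000, 0.945549]
step 2: c = 0.903539, f(c) = 0.012245 > 0 → new bracket [0.356000, 0.903539]

0.903539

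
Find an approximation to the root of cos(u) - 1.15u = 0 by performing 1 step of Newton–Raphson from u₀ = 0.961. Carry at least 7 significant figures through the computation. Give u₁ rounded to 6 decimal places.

f'(u) = -sin(u) - 1.15
u_0 = 0.961000: f = -0.532449, f' = -1.969765 → u_1 = 0.961000 - (-0.532449)/(-1.969765) = 0.690689

0.690689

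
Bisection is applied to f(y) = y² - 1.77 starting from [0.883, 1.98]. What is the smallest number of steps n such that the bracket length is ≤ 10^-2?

Initial width b − a = 1.98 − 0.883 = 1.097000.
After n steps the width is (b−a)/2^n; need (b−a)/2^n ≤ 10^-2.
So n ≥ log₂(1.097000/10^-2) = log₂(109.7000) ≈ 6.7774.
Hence n = 7.

7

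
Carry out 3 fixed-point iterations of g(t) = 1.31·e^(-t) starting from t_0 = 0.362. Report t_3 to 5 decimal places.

0.77402

t_1 = g(0.362000) = 0.912130
t_2 = g(0.912130) = 0.526185
t_3 = g(0.526185) = 0.774020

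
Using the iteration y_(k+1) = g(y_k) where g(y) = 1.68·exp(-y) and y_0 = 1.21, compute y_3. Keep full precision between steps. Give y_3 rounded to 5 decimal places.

y_1 = g(1.210000) = 0.500971
y_2 = g(0.500971) = 1.017982
y_3 = g(1.017982) = 0.607023

0.60702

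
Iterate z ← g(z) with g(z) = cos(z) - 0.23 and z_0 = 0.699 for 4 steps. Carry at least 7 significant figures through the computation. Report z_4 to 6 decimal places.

0.607549

z_1 = g(0.699000) = 0.535486
z_2 = g(0.535486) = 0.630021
z_3 = g(0.630021) = 0.578015
z_4 = g(0.578015) = 0.607549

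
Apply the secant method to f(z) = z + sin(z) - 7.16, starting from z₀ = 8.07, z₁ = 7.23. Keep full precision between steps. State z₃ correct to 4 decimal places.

f(z_0) = 1.886759, f(z_1) = 0.881559
z_2 = 7.230000 - (0.881559)·(7.230000 - 8.070000)/(0.881559 - (1.886759)) = 6.493322; f(z_2) = -0.458085
z_3 = 6.493322 - (-0.458085)·(6.493322 - 7.230000)/(-0.458085 - (0.881559)) = 6.745225; f(z_3) = 0.031001

6.7452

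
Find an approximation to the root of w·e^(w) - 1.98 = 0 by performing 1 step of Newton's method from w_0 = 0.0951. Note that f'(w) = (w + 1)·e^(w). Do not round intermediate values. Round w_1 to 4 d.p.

w_0 = 0.095100: f = -1.875412, f' = 1.204357 → w_1 = 0.095100 - (-1.875412)/(1.204357) = 1.652290

1.6523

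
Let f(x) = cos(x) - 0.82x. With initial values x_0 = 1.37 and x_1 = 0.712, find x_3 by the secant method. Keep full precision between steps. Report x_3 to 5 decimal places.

Secant update: x_(k+1) = x_k − f(x_k)·(x_k − x_(k-1))/(f(x_k) − f(x_(k-1))).
f(x_0) = -0.923950, f(x_1) = 0.173217
x_2 = 0.712000 - (0.173217)·(0.712000 - 1.370000)/(0.173217 - (-0.923950)) = 0.815883; f(x_2) = 0.016202
x_3 = 0.815883 - (0.016202)·(0.815883 - 0.712000)/(0.016202 - (0.173217)) = 0.826602; f(x_3) = -0.000434

0.82660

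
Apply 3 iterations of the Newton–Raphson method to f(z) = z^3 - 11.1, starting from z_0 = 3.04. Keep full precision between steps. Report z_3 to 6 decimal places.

f'(z) = 3z^2
z_0 = 3.040000: f = 16.994464, f' = 27.724800 → z_1 = 3.040000 - (16.994464)/(27.724800) = 2.427030
z_1 = 2.427030: f = 3.196363, f' = 17.671427 → z_2 = 2.427030 - (3.196363)/(17.671427) = 2.246153
z_2 = 2.246153: f = 0.232295, f' = 15.135607 → z_3 = 2.246153 - (0.232295)/(15.135607) = 2.230805

2.230805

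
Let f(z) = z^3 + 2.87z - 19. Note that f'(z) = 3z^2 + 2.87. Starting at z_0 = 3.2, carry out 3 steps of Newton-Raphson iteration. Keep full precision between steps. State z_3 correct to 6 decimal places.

Newton update: z ← z − f(z)/f'(z).
z_0 = 3.200000: f = 22.952000, f' = 33.590000 → z_1 = 3.200000 - (22.952000)/(33.590000) = 2.516701
z_1 = 2.516701: f = 4.163181, f' = 21.871358 → z_2 = 2.516701 - (4.163181)/(21.871358) = 2.326353
z_2 = 2.326353: f = 0.266663, f' = 19.105753 → z_3 = 2.326353 - (0.266663)/(19.105753) = 2.312396

2.312396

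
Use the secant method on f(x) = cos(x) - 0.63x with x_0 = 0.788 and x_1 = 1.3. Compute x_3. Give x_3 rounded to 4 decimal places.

Secant update: x_(k+1) = x_k − f(x_k)·(x_k − x_(k-1))/(f(x_k) − f(x_(k-1))).
f(x_0) = 0.208825, f(x_1) = -0.551501
x_2 = 1.300000 - (-0.551501)·(1.300000 - 0.788000)/(-0.551501 - (0.208825)) = 0.928622; f(x_2) = 0.013907
x_3 = 0.928622 - (0.013907)·(0.928622 - 1.300000)/(0.013907 - (-0.551501)) = 0.937756; f(x_3) = 0.000812

0.9378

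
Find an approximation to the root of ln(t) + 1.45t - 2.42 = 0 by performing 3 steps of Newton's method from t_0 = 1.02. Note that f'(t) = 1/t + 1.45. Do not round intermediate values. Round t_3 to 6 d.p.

1.424804

t_0 = 1.020000: f = -0.921197, f' = 2.430392 → t_1 = 1.020000 - (-0.921197)/(2.430392) = 1.399032
t_1 = 1.399032: f = -0.055622, f' = 2.164780 → t_2 = 1.399032 - (-0.055622)/(2.164780) = 1.424727
t_2 = 1.424727: f = -0.000167, f' = 2.151889 → t_3 = 1.424727 - (-0.000167)/(2.151889) = 1.424804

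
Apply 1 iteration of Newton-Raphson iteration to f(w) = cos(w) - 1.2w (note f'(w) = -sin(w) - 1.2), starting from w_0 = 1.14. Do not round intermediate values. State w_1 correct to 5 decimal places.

0.68928

Newton update: w ← w − f(w)/f'(w).
w_0 = 1.140000: f = -0.950405, f' = -2.108633 → w_1 = 1.140000 - (-0.950405)/(-2.108633) = 0.689279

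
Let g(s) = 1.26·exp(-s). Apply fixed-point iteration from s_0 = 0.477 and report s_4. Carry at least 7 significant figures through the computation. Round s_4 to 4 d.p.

0.6207

s_1 = g(0.477000) = 0.782010
s_2 = g(0.782010) = 0.576432
s_3 = g(0.576432) = 0.707994
s_4 = g(0.707994) = 0.620716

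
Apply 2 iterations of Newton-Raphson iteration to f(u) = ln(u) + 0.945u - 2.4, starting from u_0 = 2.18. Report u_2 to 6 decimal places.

f'(u) = 1/u + 0.945
u_0 = 2.180000: f = 0.439425, f' = 1.403716 → u_1 = 2.180000 - (0.439425)/(1.403716) = 1.866956
u_1 = 1.866956: f = -0.011417, f' = 1.480631 → u_2 = 1.866956 - (-0.011417)/(1.480631) = 1.874667

1.874667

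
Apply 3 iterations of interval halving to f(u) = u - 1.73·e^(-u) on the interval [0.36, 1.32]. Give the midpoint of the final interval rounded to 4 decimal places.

0.7800

f(0.360000) = -0.846980, f(1.320000) = 0.857856 (opposite signs)
step 1: m = 0.840000, f(m) = 0.093141 > 0 → root in [0.360000, 0.840000]
step 2: m = 0.600000, f(m) = -0.349444 < 0 → root in [0.600000, 0.840000]
step 3: m = 0.720000, f(m) = -0.122081 < 0 → root in [0.720000, 0.840000]
Midpoint of [0.720000, 0.840000] = 0.780000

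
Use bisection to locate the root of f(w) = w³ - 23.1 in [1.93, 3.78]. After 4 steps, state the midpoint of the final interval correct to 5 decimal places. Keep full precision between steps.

2.79719

f(1.930000) = -15.910943, f(3.780000) = 30.910152 (opposite signs)
step 1: m = 2.855000, f(m) = 0.171176 > 0 → root in [1.930000, 2.855000]
step 2: m = 2.392500, f(m) = -9.405195 < 0 → root in [2.392500, 2.855000]
step 3: m = 2.623750, f(m) = -5.037937 < 0 → root in [2.623750, 2.855000]
step 4: m = 2.739375, f(m) = -2.543250 < 0 → root in [2.739375, 2.855000]
Midpoint of [2.739375, 2.855000] = 2.797187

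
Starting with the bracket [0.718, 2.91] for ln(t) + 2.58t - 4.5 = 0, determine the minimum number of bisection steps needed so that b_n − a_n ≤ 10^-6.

22

Initial width b − a = 2.91 − 0.718 = 2.192000.
After n steps the width is (b−a)/2^n; need (b−a)/2^n ≤ 10^-6.
So n ≥ log₂(2.192000/10^-6) = log₂(2192000.0000) ≈ 21.0638.
Hence n = 22.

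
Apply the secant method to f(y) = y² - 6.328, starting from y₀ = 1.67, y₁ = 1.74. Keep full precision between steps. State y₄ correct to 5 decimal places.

Secant update: y_(k+1) = y_k − f(y_k)·(y_k − y_(k-1))/(f(y_k) − f(y_(k-1))).
f(y_0) = -3.539100, f(y_1) = -3.300400
y_2 = 1.740000 - (-3.300400)·(1.740000 - 1.670000)/(-3.300400 - (-3.539100)) = 2.707859; f(y_2) = 1.004502
y_3 = 2.707859 - (1.004502)·(2.707859 - 1.740000)/(1.004502 - (-3.300400)) = 2.482020; f(y_3) = -0.167577
y_4 = 2.482020 - (-0.167577)·(2.482020 - 2.707859)/(-0.167577 - (1.004502)) = 2.514309; f(y_4) = -0.006250

2.51431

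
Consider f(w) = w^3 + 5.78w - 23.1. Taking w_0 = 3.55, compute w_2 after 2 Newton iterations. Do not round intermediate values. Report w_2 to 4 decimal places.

Newton update: w ← w − f(w)/f'(w).
f'(w) = 3w^2 + 5.78
w_0 = 3.550000: f = 42.157875, f' = 43.587500 → w_1 = 3.550000 - (42.157875)/(43.587500) = 2.582799
w_1 = 2.582799: f = 9.058044, f' = 25.792552 → w_2 = 2.582799 - (9.058044)/(25.792552) = 2.231611

2.2316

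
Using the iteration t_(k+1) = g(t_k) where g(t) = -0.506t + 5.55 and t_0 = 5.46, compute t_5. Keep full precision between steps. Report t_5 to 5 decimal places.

t_1 = g(5.460000) = 2.787240
t_2 = g(2.787240) = 4.139657
t_3 = g(4.139657) = 3.455334
t_4 = g(3.455334) = 3.801601
t_5 = g(3.801601) = 3.626390

3.62639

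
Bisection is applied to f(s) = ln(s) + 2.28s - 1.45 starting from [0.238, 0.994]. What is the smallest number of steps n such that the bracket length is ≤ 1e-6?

Initial width b − a = 0.994 − 0.238 = 0.756000.
After n steps the width is (b−a)/2^n; need (b−a)/2^n ≤ 1e-6.
So n ≥ log₂(0.756000/1e-6) = log₂(756000.0000) ≈ 19.5280.
Hence n = 20.

20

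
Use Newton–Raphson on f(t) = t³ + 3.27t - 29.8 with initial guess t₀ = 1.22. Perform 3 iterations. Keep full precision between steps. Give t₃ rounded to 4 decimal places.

2.8105

Newton update: t ← t − f(t)/f'(t).
f'(t) = 3t² + 3.27
t_0 = 1.220000: f = -23.994752, f' = 7.735200 → t_1 = 1.220000 - (-23.994752)/(7.735200) = 4.322021
t_1 = 4.322021: f = 65.067773, f' = 59.309594 → t_2 = 4.322021 - (65.067773)/(59.309594) = 3.224934
t_2 = 3.224934: f = 14.285493, f' = 34.470599 → t_3 = 3.224934 - (14.285493)/(34.470599) = 2.810509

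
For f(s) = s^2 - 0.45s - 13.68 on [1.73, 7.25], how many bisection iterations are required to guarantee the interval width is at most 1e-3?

Initial width b − a = 7.25 − 1.73 = 5.520000.
After n steps the width is (b−a)/2^n; need (b−a)/2^n ≤ 1e-3.
So n ≥ log₂(5.520000/1e-3) = log₂(5520.0000) ≈ 12.4305.
Hence n = 13.

13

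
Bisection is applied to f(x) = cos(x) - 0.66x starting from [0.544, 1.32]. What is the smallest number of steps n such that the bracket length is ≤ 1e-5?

Initial width b − a = 1.32 − 0.544 = 0.776000.
After n steps the width is (b−a)/2^n; need (b−a)/2^n ≤ 1e-5.
So n ≥ log₂(0.776000/1e-5) = log₂(77600.0000) ≈ 16.2438.
Hence n = 17.

17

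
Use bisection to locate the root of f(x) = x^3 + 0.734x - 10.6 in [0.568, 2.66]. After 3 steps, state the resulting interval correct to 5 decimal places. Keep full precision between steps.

f(0.568000) = -9.999838, f(2.660000) = 10.173536 (opposite signs)
step 1: m = 1.614000, f(m) = -5.210860 < 0 → root in [1.614000, 2.660000]
step 2: m = 2.137000, f(m) = 0.727743 > 0 → root in [1.614000, 2.137000]
step 3: m = 1.875500, f(m) = -2.626311 < 0 → root in [1.875500, 2.137000]

[1.87550, 2.13700]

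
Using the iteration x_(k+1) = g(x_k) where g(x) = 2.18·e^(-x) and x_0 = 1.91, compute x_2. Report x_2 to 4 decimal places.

1.5786

x_1 = g(1.910000) = 0.322815
x_2 = g(0.322815) = 1.578555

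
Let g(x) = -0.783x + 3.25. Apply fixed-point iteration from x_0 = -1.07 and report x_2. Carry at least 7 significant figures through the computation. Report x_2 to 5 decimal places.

x_1 = g(-1.070000) = 4.087810
x_2 = g(4.087810) = 0.049245

0.04924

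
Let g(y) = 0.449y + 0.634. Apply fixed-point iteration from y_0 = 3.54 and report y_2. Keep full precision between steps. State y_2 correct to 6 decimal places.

y_1 = g(3.540000) = 2.223460
y_2 = g(2.223460) = 1.632334

1.632334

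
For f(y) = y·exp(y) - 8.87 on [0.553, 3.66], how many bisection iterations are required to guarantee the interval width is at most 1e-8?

Initial width b − a = 3.66 − 0.553 = 3.107000.
After n steps the width is (b−a)/2^n; need (b−a)/2^n ≤ 1e-8.
So n ≥ log₂(3.107000/1e-8) = log₂(310700000.0000) ≈ 28.2109.
Hence n = 29.

29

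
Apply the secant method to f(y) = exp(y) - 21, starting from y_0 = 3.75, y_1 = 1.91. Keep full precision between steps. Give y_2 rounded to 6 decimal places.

2.642899

Secant update: y_(k+1) = y_k − f(y_k)·(y_k − y_(k-1))/(f(y_k) − f(y_(k-1))).
f(y_0) = 21.521082, f(y_1) = -14.246911
y_2 = 1.910000 - (-14.246911)·(1.910000 - 3.750000)/(-14.246911 - (21.521082)) = 2.642899; f(y_2) = -6.946117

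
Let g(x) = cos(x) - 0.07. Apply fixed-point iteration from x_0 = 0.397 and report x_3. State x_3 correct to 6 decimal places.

x_1 = g(0.397000) = 0.852225
x_2 = g(0.852225) = 0.588310
x_3 = g(0.588310) = 0.761880

0.761880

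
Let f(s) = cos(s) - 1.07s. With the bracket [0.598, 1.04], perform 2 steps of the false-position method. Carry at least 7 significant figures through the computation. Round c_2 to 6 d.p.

0.708777

f(0.598000) = 0.186603, f(1.040000) = -0.606580
step 1: c = 0.701984, f(c) = 0.012439 > 0 → new bracket [0.701984, 1.040000]
step 2: c = 0.708777, f(c) = 0.000768 > 0 → new bracket [0.708777, 1.040000]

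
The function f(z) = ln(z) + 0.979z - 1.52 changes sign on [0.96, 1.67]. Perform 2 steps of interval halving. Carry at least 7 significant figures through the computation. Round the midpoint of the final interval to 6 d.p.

1.226250

f(0.960000) = -0.620982, f(1.670000) = 0.627754 (opposite signs)
step 1: m = 1.315000, f(m) = 0.041222 > 0 → root in [0.960000, 1.315000]
step 2: m = 1.137500, f(m) = -0.277555 < 0 → root in [1.137500, 1.315000]
Midpoint of [1.137500, 1.315000] = 1.226250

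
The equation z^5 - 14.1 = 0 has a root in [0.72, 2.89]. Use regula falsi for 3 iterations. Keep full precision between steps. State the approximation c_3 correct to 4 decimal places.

False-position update: c = (a·f(b) − b·f(a))/(f(b) − f(a)); replace the endpoint whose sign matches f(c).
f(0.720000) = -13.906508, f(2.890000) = 187.499390
step 1: c = 0.869832, f(c) = -13.602059 < 0 → new bracket [0.869832, 2.890000]
step 2: c = 1.006472, f(c) = -13.067218 < 0 → new bracket [1.006472, 2.890000]
step 3: c = 1.129187, f(c) = -12.264185 < 0 → new bracket [1.129187, 2.890000]

1.1292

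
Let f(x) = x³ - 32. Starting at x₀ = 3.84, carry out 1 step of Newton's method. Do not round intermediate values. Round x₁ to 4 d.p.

3.2834

f'(x) = 3x²
x_0 = 3.840000: f = 24.623104, f' = 44.236800 → x_1 = 3.840000 - (24.623104)/(44.236800) = 3.283380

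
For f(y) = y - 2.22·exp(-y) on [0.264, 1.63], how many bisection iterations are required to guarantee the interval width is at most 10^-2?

Initial width b − a = 1.63 − 0.264 = 1.366000.
After n steps the width is (b−a)/2^n; need (b−a)/2^n ≤ 10^-2.
So n ≥ log₂(1.366000/10^-2) = log₂(136.6000) ≈ 7.0938.
Hence n = 8.

8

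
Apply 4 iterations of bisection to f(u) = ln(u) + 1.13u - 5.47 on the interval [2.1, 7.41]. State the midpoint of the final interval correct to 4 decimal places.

3.5934

f(2.100000) = -2.355063, f(7.410000) = 4.906130 (opposite signs)
step 1: m = 4.755000, f(m) = 1.462347 > 0 → root in [2.100000, 4.755000]
step 2: m = 3.427500, f(m) = -0.365094 < 0 → root in [3.427500, 4.755000]
step 3: m = 4.091250, f(m) = 0.561963 > 0 → root in [3.427500, 4.091250]
step 4: m = 3.759375, f(m) = 0.102346 > 0 → root in [3.427500, 3.759375]
Midpoint of [3.427500, 3.759375] = 3.593438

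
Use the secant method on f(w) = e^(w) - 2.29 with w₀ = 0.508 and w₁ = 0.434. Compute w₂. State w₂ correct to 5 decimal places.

f(w_0) = -0.628036, f(w_1) = -0.746581
w_2 = 0.434000 - (-0.746581)·(0.434000 - 0.508000)/(-0.746581 - (-0.628036)) = 0.900042; f(w_2) = 0.169707

0.90004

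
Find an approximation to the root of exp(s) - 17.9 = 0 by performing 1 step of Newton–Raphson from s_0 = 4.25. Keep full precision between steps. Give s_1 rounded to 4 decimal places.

f'(s) = exp(s)
s_0 = 4.250000: f = 52.205412, f' = 70.105412 → s_1 = 4.250000 - (52.205412)/(70.105412) = 3.505330

3.5053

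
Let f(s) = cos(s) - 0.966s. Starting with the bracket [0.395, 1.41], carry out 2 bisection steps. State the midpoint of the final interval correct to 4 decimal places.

f(0.395000) = 0.541427, f(1.410000) = -1.201956 (opposite signs)
step 1: m = 0.902500, f(m) = -0.252165 < 0 → root in [0.395000, 0.902500]
step 2: m = 0.648750, f(m) = 0.170147 > 0 → root in [0.648750, 0.902500]
Midpoint of [0.648750, 0.902500] = 0.775625

0.7756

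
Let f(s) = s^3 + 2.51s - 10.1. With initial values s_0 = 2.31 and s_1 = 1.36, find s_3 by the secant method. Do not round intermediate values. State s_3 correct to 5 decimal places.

f(s_0) = 8.024491, f(s_1) = -4.170944
s_2 = 1.360000 - (-4.170944)·(1.360000 - 2.310000)/(-4.170944 - (8.024491)) = 1.684908; f(s_2) = -1.087568
s_3 = 1.684908 - (-1.087568)·(1.684908 - 1.360000)/(-1.087568 - (-4.170944)) = 1.799510; f(s_3) = 0.244006

1.79951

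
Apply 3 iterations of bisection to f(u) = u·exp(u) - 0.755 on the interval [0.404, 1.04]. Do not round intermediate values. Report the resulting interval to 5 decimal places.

f(0.404000) = -0.149887, f(1.040000) = 2.187386 (opposite signs)
step 1: m = 0.722000, f(m) = 0.731270 > 0 → root in [0.404000, 0.722000]
step 2: m = 0.563000, f(m) = 0.233590 > 0 → root in [0.404000, 0.563000]
step 3: m = 0.483500, f(m) = 0.029112 > 0 → root in [0.404000, 0.483500]

[0.40400, 0.48350]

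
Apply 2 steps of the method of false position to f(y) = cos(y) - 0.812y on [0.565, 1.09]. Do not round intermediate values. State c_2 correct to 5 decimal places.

f(0.565000) = 0.385809, f(1.090000) = -0.422595
step 1: c = 0.815555, f(c) = 0.023234 > 0 → new bracket [0.815555, 1.090000]
step 2: c = 0.829857, f(c) = 0.001137 > 0 → new bracket [0.829857, 1.090000]

0.82986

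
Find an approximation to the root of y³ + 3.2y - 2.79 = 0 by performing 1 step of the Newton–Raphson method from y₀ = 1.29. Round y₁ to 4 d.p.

0.8646

Newton update: y ← y − f(y)/f'(y).
f'(y) = 3y² + 3.2
y_0 = 1.290000: f = 3.484689, f' = 8.192300 → y_1 = 1.290000 - (3.484689)/(8.192300) = 0.864639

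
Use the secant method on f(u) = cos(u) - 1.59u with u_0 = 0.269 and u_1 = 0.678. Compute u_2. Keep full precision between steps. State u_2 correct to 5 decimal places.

f(u_0) = 0.536327, f(u_1) = -0.299191
u_2 = 0.678000 - (-0.299191)·(0.678000 - 0.269000)/(-0.299191 - (0.536327)) = 0.531541; f(u_2) = 0.016877

0.53154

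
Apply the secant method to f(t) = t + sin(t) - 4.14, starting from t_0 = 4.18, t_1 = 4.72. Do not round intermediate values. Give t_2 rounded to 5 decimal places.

f(t_0) = -0.821597, f(t_1) = -0.419971
t_2 = 4.720000 - (-0.419971)·(4.720000 - 4.180000)/(-0.419971 - (-0.821597)) = 5.284666; f(t_2) = 0.303996

5.28467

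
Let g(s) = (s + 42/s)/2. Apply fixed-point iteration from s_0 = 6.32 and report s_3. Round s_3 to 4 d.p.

s_1 = g(6.320000) = 6.482785
s_2 = g(6.482785) = 6.480741
s_3 = g(6.480741) = 6.480741

6.4807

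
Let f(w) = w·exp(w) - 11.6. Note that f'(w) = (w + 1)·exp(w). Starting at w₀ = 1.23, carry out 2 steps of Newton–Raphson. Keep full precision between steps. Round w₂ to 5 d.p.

1.91374

w_0 = 1.230000: f = -7.391888, f' = 7.629342 → w_1 = 1.230000 - (-7.391888)/(7.629342) = 2.198876
w_1 = 2.198876: f = 8.222598, f' = 28.837475 → w_2 = 2.198876 - (8.222598)/(28.837475) = 1.913740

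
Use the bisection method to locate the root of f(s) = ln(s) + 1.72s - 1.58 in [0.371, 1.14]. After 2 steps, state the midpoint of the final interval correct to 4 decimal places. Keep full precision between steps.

f(0.371000) = -1.933433, f(1.140000) = 0.511828 (opposite signs)
step 1: m = 0.755500, f(m) = -0.560915 < 0 → root in [0.755500, 1.140000]
step 2: m = 0.947750, f(m) = -0.003535 < 0 → root in [0.947750, 1.140000]
Midpoint of [0.947750, 1.140000] = 1.043875

1.0439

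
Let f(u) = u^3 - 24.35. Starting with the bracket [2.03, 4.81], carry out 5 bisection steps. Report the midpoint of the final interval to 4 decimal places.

2.8553

f(2.030000) = -15.984573, f(4.810000) = 86.934641 (opposite signs)
step 1: m = 3.420000, f(m) = 15.651688 > 0 → root in [2.030000, 3.420000]
step 2: m = 2.725000, f(m) = -4.115172 < 0 → root in [2.725000, 3.420000]
step 3: m = 3.072500, f(m) = 4.655187 > 0 → root in [2.725000, 3.072500]
step 4: m = 2.898750, f(m) = 0.007476 > 0 → root in [2.725000, 2.898750]
step 5: m = 2.811875, f(m) = -2.117514 < 0 → root in [2.811875, 2.898750]
Midpoint of [2.811875, 2.898750] = 2.855312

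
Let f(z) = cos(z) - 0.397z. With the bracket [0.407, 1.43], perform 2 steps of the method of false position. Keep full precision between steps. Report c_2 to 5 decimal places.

1.11086

False-position update: c = (a·f(b) − b·f(a))/(f(b) − f(a)); replace the endpoint whose sign matches f(c).
f(0.407000) = 0.756734, f(1.430000) = -0.427378
step 1: c = 1.060771, f(c) = 0.067073 > 0 → new bracket [1.060771, 1.430000]
step 2: c = 1.110858, f(c) = 0.002883 > 0 → new bracket [1.110858, 1.430000]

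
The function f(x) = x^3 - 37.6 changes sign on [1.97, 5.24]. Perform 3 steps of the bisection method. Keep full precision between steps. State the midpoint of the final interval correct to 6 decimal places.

f(1.970000) = -29.954627, f(5.240000) = 106.277824 (opposite signs)
step 1: m = 3.605000, f(m) = 9.250670 > 0 → root in [1.970000, 3.605000]
step 2: m = 2.787500, f(m) = -15.940689 < 0 → root in [2.787500, 3.605000]
step 3: m = 3.196250, f(m) = -4.947065 < 0 → root in [3.196250, 3.605000]
Midpoint of [3.196250, 3.605000] = 3.400625

3.400625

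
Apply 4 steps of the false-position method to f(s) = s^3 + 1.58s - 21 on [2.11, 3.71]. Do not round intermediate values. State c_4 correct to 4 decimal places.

False-position update: c = (a·f(b) − b·f(a))/(f(b) − f(a)); replace the endpoint whose sign matches f(c).
f(2.110000) = -8.272269, f(3.710000) = 35.926611
step 1: c = 2.409456, f(c) = -3.205011 < 0 → new bracket [2.409456, 3.710000]
step 2: c = 2.515975, f(c) = -1.098308 < 0 → new bracket [2.515975, 3.710000]
step 3: c = 2.551395, f(c) = -0.360200 < 0 → new bracket [2.551395, 3.710000]
step 4: c = 2.562896, f(c) = -0.116416 < 0 → new bracket [2.562896, 3.710000]

2.5629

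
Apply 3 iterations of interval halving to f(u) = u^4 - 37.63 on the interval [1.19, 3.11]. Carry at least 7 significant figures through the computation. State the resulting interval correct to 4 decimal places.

f(1.190000) = -35.624661, f(3.110000) = 55.919518 (opposite signs)
step 1: m = 2.150000, f(m) = -16.262494 < 0 → root in [2.150000, 3.110000]
step 2: m = 2.630000, f(m) = 10.213506 > 0 → root in [2.150000, 2.630000]
step 3: m = 2.390000, f(m) = -5.001914 < 0 → root in [2.390000, 2.630000]

[2.3900, 2.6300]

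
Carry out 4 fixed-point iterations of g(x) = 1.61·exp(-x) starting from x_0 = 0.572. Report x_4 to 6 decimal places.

0.694081

x_1 = g(0.572000) = 0.908677
x_2 = g(0.908677) = 0.648922
x_3 = g(0.648922) = 0.841400
x_4 = g(0.841400) = 0.694081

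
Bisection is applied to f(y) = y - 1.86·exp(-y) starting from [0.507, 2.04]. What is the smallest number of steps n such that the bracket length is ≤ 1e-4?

14

Initial width b − a = 2.04 − 0.507 = 1.533000.
After n steps the width is (b−a)/2^n; need (b−a)/2^n ≤ 1e-4.
So n ≥ log₂(1.533000/1e-4) = log₂(15330.0000) ≈ 13.9041.
Hence n = 14.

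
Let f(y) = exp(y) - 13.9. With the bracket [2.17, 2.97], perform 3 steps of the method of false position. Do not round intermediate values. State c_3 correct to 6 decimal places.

2.629859

False-position update: c = (a·f(b) − b·f(a))/(f(b) − f(a)); replace the endpoint whose sign matches f(c).
f(2.170000) = -5.141716, f(2.970000) = 5.591920
step 1: c = 2.553223, f(c) = -1.051556 < 0 → new bracket [2.553223, 2.970000]
step 2: c = 2.619192, f(c) = -0.175372 < 0 → new bracket [2.619192, 2.970000]
step 3: c = 2.629859, f(c) = -0.028182 < 0 → new bracket [2.629859, 2.970000]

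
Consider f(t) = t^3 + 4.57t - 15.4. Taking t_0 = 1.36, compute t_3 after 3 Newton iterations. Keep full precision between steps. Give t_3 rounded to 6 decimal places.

1.890760

f'(t) = 3t^2 + 4.57
t_0 = 1.360000: f = -6.669344, f' = 10.118800 → t_1 = 1.360000 - (-6.669344)/(10.118800) = 2.019104
t_1 = 2.019104: f = 2.058754, f' = 16.800346 → t_2 = 2.019104 - (2.058754)/(16.800346) = 1.896562
t_2 = 1.896562: f = 0.089120, f' = 15.360841 → t_3 = 1.896562 - (0.089120)/(15.360841) = 1.890760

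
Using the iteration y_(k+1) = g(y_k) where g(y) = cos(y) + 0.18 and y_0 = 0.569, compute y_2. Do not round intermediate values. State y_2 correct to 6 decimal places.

y_1 = g(0.569000) = 1.022440
y_2 = g(1.022440) = 0.701285

0.701285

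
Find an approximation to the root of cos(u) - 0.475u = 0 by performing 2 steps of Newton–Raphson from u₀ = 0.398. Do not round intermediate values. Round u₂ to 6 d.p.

Newton update: u ← u − f(u)/f'(u).
f'(u) = -sin(u) - 0.475
u_0 = 0.398000: f = 0.732788, f' = -0.862575 → u_1 = 0.398000 - (0.732788)/(-0.862575) = 1.247535
u_1 = 1.247535: f = -0.274918, f' = -1.423204 → u_2 = 1.247535 - (-0.274918)/(-1.423204) = 1.054366

1.054366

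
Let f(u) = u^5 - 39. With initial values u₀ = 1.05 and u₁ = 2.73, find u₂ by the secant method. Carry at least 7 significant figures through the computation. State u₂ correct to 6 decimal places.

1.471484

f(u_0) = -37.723718, f(u_1) = 112.639811
u_2 = 2.730000 - (112.639811)·(2.730000 - 1.050000)/(112.639811 - (-37.723718)) = 1.471484; f(u_2) = -32.101130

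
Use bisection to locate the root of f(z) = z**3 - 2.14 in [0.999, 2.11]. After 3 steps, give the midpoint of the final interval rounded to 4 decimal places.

f(0.999000) = -1.142997, f(2.110000) = 7.253931 (opposite signs)
step 1: m = 1.554500, f(m) = 1.616403 > 0 → root in [0.999000, 1.554500]
step 2: m = 1.276750, f(m) = -0.058782 < 0 → root in [1.276750, 1.554500]
step 3: m = 1.415625, f(m) = 0.696904 > 0 → root in [1.276750, 1.415625]
Midpoint of [1.276750, 1.415625] = 1.346188

1.3462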